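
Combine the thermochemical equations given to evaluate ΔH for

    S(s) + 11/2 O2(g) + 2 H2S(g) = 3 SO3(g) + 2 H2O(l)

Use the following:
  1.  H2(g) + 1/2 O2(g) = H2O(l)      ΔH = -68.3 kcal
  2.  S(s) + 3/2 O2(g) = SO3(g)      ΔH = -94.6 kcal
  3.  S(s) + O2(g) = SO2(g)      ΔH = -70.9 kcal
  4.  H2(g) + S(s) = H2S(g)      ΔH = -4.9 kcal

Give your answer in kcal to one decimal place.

ΔH = -410.6 kcal

eq. 1 × 2 (scale by 2 for the 2 H2O(l)): (2)·(-68.3) = -136.6 kcal
eq. 2 × 3 (×3 to match 3 SO3(g) in the target): (3)·(-94.6) = -283.8 kcal
eq. 3: not needed (SO2(g) appears nowhere else).
eq. 4 reversed and × 2 (reverse to put H2S(g) on the reactant side; ×2 to match 2 H2S(g) in the target): (-2)·(-4.9) = +9.8 kcal
By Hess's law, ΔH = (2)·(-68.3) + (3)·(-94.6) + (-2)·(-4.9) = -410.6 kcal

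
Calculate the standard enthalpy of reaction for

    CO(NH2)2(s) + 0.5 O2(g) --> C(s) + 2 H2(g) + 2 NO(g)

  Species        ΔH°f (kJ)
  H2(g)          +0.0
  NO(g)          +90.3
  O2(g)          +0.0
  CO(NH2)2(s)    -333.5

ΔH_rxn = 514.1 kJ

Products: 1·(+0.0) + 2·(+0.0) + 2·(+90.3) = +180.6
Reactants: 1·(-333.5) + 1/2·(+0.0) = -333.5
ΔH_rxn = (+180.6) − (-333.5) = 514.1 kJ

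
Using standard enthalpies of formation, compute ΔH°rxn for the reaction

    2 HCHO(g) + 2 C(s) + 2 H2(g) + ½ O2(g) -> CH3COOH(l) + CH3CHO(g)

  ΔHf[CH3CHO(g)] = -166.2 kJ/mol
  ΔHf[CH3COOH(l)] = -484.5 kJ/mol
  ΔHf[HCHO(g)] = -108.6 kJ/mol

Products: 1·(-484.5) + 1·(-166.2) = -650.7
Reactants: 2·(-108.6) + 2·(+0.0) + 2·(+0.0) + 1/2·(+0.0) = -217.2
ΔH°rxn = (-650.7) − (-217.2) = -433.5 kJ/mol

ΔH°rxn = -433.5 kJ/mol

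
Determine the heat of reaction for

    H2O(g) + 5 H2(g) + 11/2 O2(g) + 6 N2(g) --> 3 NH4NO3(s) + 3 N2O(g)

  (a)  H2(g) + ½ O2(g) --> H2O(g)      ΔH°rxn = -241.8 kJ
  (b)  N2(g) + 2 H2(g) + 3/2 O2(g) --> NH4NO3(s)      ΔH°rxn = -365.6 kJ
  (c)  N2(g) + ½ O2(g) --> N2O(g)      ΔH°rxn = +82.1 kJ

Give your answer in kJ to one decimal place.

(a) reversed (H2O(g) must end up as a reactant): +241.8 kJ
(b) × 3 (×3 to match 3 NH4NO3(s) in the target): (3)·(-365.6) = -1096.8 kJ
(c) × 3 (scale by 3 for the 3 N2O(g)): (3)·(+82.1) = +246.3 kJ
ΔH°rxn = (-1)·(-241.8) + (3)·(-365.6) + (3)·(+82.1) = -608.7 kJ

ΔH°rxn = -608.7 kJ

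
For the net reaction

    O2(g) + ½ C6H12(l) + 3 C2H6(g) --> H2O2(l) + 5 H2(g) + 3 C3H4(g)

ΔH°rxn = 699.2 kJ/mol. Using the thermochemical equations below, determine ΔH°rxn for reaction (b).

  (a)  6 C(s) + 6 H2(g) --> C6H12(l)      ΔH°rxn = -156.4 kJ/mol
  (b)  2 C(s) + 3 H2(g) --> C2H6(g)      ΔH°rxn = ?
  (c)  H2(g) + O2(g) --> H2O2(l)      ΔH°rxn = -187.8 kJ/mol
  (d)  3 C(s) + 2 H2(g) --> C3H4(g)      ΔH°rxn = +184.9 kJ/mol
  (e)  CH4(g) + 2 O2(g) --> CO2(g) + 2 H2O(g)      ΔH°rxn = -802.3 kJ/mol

ΔH°rxn = -84.7 kJ/mol

(a) reversed and × 1/2: (-1/2)·(-156.4) = +78.2 kJ/mol
(b) reversed and × 3: contributes −3·x
(c) as written: -187.8 kJ/mol
(d) × 3: (3)·(+184.9) = +554.7 kJ/mol
(e): not needed.
+699.2 = (+78.2) + (-187.8) + (+554.7) − 3·x
x = (+699.2 − (+445.1)) / (-3) = -84.7 kJ/mol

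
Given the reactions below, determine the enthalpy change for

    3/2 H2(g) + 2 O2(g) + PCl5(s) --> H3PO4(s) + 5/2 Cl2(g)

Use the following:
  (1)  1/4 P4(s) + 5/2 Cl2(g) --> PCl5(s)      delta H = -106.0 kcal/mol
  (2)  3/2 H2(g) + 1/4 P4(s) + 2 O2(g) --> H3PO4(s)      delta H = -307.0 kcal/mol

delta H = -201.0 kcal/mol

(1) reversed (reverse to put PCl5(s) on the reactant side): +106.0 kcal/mol
(2) as written (H3PO4(s) already on the product side): -307.0 kcal/mol
Combining the equations, delta H = (-1)·(-106.0) + (1)·(-307.0) = -201.0 kcal/mol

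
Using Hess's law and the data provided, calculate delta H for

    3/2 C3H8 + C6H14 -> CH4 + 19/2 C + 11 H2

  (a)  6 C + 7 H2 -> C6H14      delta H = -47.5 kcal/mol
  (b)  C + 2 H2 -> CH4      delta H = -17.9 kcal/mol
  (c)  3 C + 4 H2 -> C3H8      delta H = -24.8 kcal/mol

delta H = 66.8 kcal/mol

(a) reversed: +47.5 kcal/mol
(b) as written: -17.9 kcal/mol
(c) reversed and × 3/2: (-3/2)·(-24.8) = +37.2 kcal/mol
Since enthalpy is a state function, delta H = (+47.5) + (-17.9) + (+37.2) = 66.8 kcal/mol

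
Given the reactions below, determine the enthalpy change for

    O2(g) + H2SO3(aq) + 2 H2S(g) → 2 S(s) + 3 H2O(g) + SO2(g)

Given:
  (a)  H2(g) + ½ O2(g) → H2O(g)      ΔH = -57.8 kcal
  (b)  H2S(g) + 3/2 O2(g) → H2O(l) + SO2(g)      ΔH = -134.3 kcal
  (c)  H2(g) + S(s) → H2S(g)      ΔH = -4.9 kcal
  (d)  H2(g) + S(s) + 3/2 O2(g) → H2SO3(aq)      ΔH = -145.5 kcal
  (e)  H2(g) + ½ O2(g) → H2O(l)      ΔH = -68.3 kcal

(a) × 3 (×3 to match 3 H2O(g) in the target): (3)·(-57.8) = -173.4 kcal
(b) as written (SO2(g) already on the product side): -134.3 kcal
(c) reversed: +4.9 kcal
(d) reversed (reverse to put H2SO3(aq) on the reactant side): +145.5 kcal
(e) reversed: +68.3 kcal
Combining the equations, ΔH = (3)·(-57.8) + (1)·(-134.3) + (-1)·(-4.9) + (-1)·(-145.5) + (-1)·(-68.3) = -89.0 kcal

ΔH = -89.0 kcal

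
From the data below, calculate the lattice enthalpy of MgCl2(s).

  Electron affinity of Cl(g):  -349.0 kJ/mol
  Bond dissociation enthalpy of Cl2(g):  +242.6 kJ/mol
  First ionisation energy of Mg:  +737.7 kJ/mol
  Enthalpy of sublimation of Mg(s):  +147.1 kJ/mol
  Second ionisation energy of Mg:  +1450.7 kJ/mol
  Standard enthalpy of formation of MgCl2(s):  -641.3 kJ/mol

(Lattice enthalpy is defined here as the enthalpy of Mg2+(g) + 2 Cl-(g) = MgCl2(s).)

ΔHf° = 1·ΔHsub + 1·(ΣIE) + 1·D(Cl2) + 2·EA + U
-641.3 = 1·(+147.1) + 1·(+2188.4) + 1·(+242.6) + 2·(-349.0) + U
U = -641.3 − (+1880.1) = -2521.4 kJ/mol

U = -2521.4 kJ/mol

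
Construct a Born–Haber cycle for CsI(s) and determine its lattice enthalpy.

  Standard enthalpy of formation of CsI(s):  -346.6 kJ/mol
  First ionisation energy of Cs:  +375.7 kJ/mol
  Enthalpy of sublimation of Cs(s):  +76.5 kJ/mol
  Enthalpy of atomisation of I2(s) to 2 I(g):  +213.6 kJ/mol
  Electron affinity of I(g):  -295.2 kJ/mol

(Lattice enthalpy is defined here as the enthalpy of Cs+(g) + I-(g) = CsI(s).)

ΔHf° = 1·ΔHsub + 1·(ΣIE) + 1/2·D(I2) + 1·EA + U
-346.6 = 1·(+76.5) + 1·(+375.7) + 1/2·(+213.6) + 1·(-295.2) + U
U = -346.6 − (+263.8) = -610.4 kJ/mol

U = -610.4 kJ/mol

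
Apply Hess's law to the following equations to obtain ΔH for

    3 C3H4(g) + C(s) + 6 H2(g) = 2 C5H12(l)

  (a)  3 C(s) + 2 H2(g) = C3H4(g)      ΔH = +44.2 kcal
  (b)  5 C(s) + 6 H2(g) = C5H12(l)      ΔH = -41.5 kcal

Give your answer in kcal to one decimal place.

ΔH = -215.6 kcal

(a) reversed and × 3: (-3)·(+44.2) = -132.6 kcal
(b) × 2: (2)·(-41.5) = -83.0 kcal
By Hess's law, ΔH = (-132.6) + (-83.0) = -215.6 kcal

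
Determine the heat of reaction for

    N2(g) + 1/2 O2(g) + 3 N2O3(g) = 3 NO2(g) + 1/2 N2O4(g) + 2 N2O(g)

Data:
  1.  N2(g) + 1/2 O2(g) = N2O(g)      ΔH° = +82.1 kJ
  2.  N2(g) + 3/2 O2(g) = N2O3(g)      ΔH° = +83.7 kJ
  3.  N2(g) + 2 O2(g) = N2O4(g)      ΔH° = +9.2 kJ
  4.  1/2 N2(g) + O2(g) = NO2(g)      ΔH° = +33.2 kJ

ΔH° = 17.3 kJ

eq. 1 × 2: (2)·(+82.1) = +164.2 kJ
eq. 2 reversed and × 3: (-3)·(+83.7) = -251.1 kJ
eq. 3 × 1/2: (1/2)·(+9.2) = +4.6 kJ
eq. 4 × 3: (3)·(+33.2) = +99.6 kJ
Since enthalpy is a state function, ΔH° = (+164.2) + (-251.1) + (+4.6) + (+99.6) = 17.3 kJ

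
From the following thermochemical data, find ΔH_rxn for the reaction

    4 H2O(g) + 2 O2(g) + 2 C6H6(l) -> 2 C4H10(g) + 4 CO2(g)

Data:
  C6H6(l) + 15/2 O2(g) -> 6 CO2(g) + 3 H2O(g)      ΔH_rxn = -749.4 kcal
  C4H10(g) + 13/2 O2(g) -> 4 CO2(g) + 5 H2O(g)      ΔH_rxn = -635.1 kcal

ΔH_rxn = -228.6 kcal

equation 1 × 2 (×2 to match 2 C6H6(l) in the target): (2)·(-749.4) = -1498.8 kcal
equation 2 reversed and × 2 (C4H10(g) must end up as a product; scale by 2 for the 2 C4H10(g)): (-2)·(-635.1) = +1270.2 kcal
By Hess's law, ΔH_rxn = (2)·(-749.4) + (-2)·(-635.1) = -228.6 kcal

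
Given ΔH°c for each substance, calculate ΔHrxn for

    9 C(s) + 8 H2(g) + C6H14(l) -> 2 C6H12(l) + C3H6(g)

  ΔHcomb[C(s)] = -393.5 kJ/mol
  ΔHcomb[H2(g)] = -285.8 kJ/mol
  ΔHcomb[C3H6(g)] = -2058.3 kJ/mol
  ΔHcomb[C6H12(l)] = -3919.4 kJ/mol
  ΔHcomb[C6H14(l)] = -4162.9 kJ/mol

With combustion enthalpies, reactants minus products:
= [9·(-393.5) + 8·(-285.8) + 1·(-4162.9)] − [2·(-3919.4) + 1·(-2058.3)]
= -93.7 kJ/mol

ΔHrxn = -93.7 kJ/mol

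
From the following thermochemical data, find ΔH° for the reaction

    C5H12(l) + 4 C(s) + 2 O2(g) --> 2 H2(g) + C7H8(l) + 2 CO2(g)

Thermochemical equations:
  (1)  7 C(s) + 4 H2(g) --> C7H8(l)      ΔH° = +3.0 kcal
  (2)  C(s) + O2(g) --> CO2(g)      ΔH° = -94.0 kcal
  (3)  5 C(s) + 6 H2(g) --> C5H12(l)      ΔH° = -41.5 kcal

(1) as written (C7H8(l) already on the product side): +3.0 kcal
(2) × 2 (×2 to match 2 CO2(g) in the target): (2)·(-94.0) = -188.0 kcal
(3) reversed (reverse to put C5H12(l) on the reactant side): +41.5 kcal
By Hess's law, ΔH° = (1)·(+3.0) + (2)·(-94.0) + (-1)·(-41.5) = -143.5 kcal

ΔH° = -143.5 kcal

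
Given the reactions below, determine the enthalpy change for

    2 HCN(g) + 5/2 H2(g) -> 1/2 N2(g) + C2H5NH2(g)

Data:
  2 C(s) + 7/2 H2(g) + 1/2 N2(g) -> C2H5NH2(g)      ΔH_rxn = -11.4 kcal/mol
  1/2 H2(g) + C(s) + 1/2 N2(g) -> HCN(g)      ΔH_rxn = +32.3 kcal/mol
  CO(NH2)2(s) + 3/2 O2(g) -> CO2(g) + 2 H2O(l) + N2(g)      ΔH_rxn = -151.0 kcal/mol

equation 1 as written (C2H5NH2(g) already on the product side): -11.4 kcal/mol
equation 2 reversed and × 2 (HCN(g) must end up as a reactant; scale by 2 for the 2 HCN(g)): (-2)·(+32.3) = -64.6 kcal/mol
equation 3: not needed (CO2(g) appears nowhere else).
Summing the manipulated equations, ΔH_rxn = (1)·(-11.4) + (-2)·(+32.3) = -76.0 kcal/mol

ΔH_rxn = -76.0 kcal/mol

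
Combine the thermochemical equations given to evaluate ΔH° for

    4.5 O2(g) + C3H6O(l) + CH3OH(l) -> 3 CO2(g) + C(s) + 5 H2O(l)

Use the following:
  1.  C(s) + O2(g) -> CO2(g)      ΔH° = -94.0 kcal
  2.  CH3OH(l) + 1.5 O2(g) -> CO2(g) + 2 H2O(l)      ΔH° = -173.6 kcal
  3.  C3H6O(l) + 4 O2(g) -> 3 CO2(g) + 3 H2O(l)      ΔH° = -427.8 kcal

eq. 1 reversed (reverse to put C(s) on the product side): +94.0 kcal
eq. 2 as written (CH3OH(l) already on the reactant side): -173.6 kcal
eq. 3 as written (C3H6O(l) already on the reactant side): -427.8 kcal
Combining the equations, ΔH° = (-1)·(-94.0) + (1)·(-173.6) + (1)·(-427.8) = -507.4 kcal

ΔH° = -507.4 kcal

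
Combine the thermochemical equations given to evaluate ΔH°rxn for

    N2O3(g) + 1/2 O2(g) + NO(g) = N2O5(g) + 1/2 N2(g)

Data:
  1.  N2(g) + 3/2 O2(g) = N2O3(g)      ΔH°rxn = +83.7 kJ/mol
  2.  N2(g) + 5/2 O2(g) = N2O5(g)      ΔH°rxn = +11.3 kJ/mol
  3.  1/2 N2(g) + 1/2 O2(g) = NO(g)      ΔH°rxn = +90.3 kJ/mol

eq. 1 reversed (reverse to put N2O3(g) on the reactant side): -83.7 kJ/mol
eq. 2 as written (N2O5(g) already on the product side): +11.3 kJ/mol
eq. 3 reversed (reverse to put NO(g) on the reactant side): -90.3 kJ/mol
By Hess's law, ΔH°rxn = (-83.7) + (+11.3) + (-90.3) = -162.7 kJ/mol

ΔH°rxn = -162.7 kJ/mol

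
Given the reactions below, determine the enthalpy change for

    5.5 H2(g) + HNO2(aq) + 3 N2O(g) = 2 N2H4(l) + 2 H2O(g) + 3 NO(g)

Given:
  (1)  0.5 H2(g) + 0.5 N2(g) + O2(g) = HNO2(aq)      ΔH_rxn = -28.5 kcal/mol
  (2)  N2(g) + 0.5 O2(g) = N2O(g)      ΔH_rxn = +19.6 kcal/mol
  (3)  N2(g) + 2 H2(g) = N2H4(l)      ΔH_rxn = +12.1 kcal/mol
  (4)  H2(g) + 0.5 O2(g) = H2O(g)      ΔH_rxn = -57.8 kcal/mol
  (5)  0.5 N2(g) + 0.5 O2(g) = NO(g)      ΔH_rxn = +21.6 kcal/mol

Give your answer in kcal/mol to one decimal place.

ΔH_rxn = -56.9 kcal/mol

(1) reversed (HNO2(aq) must end up as a reactant): +28.5 kcal/mol
(2) reversed and × 3 (N2O(g) must end up as a reactant; scale by 3 for the 3 N2O(g)): (-3)·(+19.6) = -58.8 kcal/mol
(3) × 2 (×2 to match 2 N2H4(l) in the target): (2)·(+12.1) = +24.2 kcal/mol
(4) × 2 (scale by 2 for the 2 H2O(g)): (2)·(-57.8) = -115.6 kcal/mol
(5) × 3 (×3 to match 3 NO(g) in the target): (3)·(+21.6) = +64.8 kcal/mol
Combining the equations, ΔH_rxn = (+28.5) + (-58.8) + (+24.2) + (-115.6) + (+64.8) = -56.9 kcal/mol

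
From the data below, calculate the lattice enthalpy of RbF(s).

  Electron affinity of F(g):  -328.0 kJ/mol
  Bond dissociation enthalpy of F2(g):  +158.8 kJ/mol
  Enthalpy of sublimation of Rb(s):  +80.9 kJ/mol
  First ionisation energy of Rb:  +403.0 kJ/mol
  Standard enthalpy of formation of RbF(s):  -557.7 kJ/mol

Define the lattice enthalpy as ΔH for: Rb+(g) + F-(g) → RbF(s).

ΔHf° = 1·ΔHsub + 1·(ΣIE) + 1/2·D(F2) + 1·EA + U
-557.7 = 1·(+80.9) + 1·(+403.0) + 1/2·(+158.8) + 1·(-328.0) + U
U = -557.7 − (+235.3) = -793.0 kJ/mol

U = -793.0 kJ/mol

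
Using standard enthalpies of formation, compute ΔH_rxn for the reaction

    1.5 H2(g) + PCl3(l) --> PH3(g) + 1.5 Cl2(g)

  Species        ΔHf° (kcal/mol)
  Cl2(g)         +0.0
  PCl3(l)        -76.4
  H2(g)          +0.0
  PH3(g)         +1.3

ΔH_rxn = 77.7 kcal/mol

ΔH°rxn = Σ nΔHf°(products) − Σ nΔHf°(reactants).
Products: 1·(+1.3) + 3/2·(+0.0) = +1.3
Reactants: 3/2·(+0.0) + 1·(-76.4) = -76.4
ΔH_rxn = (+1.3) − (-76.4) = 77.7 kcal/mol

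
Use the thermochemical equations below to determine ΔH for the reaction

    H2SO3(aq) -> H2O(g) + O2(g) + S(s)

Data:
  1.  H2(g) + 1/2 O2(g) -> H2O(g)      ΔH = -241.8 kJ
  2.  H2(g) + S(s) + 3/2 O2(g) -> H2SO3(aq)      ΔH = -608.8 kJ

eq. 1 as written: -241.8 kJ
eq. 2 reversed: +608.8 kJ
By Hess's law, ΔH = (1)·(-241.8) + (-1)·(-608.8) = 367.0 kJ

ΔH = 367.0 kJ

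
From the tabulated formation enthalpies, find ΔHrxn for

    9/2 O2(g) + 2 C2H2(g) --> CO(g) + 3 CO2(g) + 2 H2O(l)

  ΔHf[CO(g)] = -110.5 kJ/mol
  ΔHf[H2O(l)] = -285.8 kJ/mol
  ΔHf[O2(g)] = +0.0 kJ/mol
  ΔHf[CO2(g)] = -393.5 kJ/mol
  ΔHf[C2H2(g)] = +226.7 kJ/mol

Products: 1·(-110.5) + 3·(-393.5) + 2·(-285.8) = -1862.6
Reactants: 9/2·(+0.0) + 2·(+226.7) = +453.4
ΔHrxn = (-1862.6) − (+453.4) = -2316.0 kJ/mol

ΔHrxn = -2316.0 kJ/mol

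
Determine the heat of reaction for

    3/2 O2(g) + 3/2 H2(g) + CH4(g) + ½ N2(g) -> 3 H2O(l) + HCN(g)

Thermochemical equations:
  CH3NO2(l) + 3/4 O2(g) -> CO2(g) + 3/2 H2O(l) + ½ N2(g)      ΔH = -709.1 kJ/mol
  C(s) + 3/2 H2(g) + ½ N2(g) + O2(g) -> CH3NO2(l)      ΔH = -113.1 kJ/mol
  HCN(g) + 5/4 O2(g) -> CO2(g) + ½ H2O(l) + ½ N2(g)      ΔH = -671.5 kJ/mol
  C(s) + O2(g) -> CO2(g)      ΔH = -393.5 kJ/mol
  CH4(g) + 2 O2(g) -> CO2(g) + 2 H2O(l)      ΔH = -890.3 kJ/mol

ΔH = -647.5 kJ/mol

equation 1 as written: -709.1 kJ/mol
equation 2 as written (H2(g) already on the reactant side): -113.1 kJ/mol
equation 3 reversed (HCN(g) must end up as a product): +671.5 kJ/mol
equation 4 reversed: +393.5 kJ/mol
equation 5 as written (CH4(g) already on the reactant side): -890.3 kJ/mol
Since enthalpy is a state function, ΔH = (-709.1) + (-113.1) + (+671.5) + (+393.5) + (-890.3) = -647.5 kJ/mol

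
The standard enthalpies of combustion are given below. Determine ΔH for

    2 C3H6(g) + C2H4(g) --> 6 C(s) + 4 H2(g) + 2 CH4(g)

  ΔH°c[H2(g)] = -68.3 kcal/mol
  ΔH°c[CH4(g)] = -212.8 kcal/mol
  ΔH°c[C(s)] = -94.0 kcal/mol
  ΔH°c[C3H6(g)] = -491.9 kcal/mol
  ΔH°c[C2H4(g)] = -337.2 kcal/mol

With combustion enthalpies, reactants minus products:
= [2·(-491.9) + 1·(-337.2)] − [6·(-94.0) + 4·(-68.3) + 2·(-212.8)]
= -58.2 kcal/mol

ΔH = -58.2 kcal/mol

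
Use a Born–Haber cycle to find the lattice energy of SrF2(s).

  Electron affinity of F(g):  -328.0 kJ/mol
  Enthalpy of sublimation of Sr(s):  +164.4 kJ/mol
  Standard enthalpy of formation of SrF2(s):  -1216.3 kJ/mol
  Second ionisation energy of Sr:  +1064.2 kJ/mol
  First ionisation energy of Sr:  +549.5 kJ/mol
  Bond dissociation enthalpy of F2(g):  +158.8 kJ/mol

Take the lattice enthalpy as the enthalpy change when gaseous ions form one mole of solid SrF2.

U = -2497.2 kJ/mol

ΔHf° = 1·ΔHsub + 1·(ΣIE) + 1·D(F2) + 2·EA + U
-1216.3 = 1·(+164.4) + 1·(+1613.7) + 1·(+158.8) + 2·(-328.0) + U
U = -1216.3 − (+1280.9) = -2497.2 kJ/mol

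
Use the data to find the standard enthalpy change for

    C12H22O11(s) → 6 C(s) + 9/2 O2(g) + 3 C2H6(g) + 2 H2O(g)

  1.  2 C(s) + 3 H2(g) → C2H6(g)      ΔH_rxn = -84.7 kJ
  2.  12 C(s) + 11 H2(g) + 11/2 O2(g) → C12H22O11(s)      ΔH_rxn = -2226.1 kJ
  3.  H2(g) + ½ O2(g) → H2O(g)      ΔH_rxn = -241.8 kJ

ΔH_rxn = 1488.4 kJ

eq. 1 × 3 (×3 to match 3 C2H6(g) in the target): (3)·(-84.7) = -254.1 kJ
eq. 2 reversed (C12H22O11(s) must end up as a reactant): +2226.1 kJ
eq. 3 × 2 (×2 to match 2 H2O(g) in the target): (2)·(-241.8) = -483.6 kJ
ΔH_rxn = (-254.1) + (+2226.1) + (-483.6) = 1488.4 kJ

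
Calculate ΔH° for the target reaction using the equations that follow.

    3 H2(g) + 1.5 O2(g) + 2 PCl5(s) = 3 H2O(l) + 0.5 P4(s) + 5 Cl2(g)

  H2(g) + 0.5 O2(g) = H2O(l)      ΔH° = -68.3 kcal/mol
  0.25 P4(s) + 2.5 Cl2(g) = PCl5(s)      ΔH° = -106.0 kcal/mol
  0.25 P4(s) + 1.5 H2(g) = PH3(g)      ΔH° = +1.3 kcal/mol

ΔH° = 7.1 kcal/mol

equation 1 × 3: (3)·(-68.3) = -204.9 kcal/mol
equation 2 reversed and × 2: (-2)·(-106.0) = +212.0 kcal/mol
equation 3: not needed.
By Hess's law, ΔH° = (3)·(-68.3) + (-2)·(-106.0) = 7.1 kcal/mol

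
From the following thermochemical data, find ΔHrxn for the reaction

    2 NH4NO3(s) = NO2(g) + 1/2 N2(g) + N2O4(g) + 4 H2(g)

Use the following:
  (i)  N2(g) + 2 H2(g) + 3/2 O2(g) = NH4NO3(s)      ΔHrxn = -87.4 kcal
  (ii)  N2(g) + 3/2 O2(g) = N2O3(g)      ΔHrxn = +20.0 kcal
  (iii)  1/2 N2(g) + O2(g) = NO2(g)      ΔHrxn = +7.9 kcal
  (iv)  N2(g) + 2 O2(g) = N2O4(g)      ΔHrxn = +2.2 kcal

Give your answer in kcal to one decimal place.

ΔHrxn = 184.9 kcal

(i) reversed and × 2 (NH4NO3(s) must end up as a reactant; ×2 to match 2 NH4NO3(s) in the target): (-2)·(-87.4) = +174.8 kcal
(ii): not needed (N2O3(g) appears nowhere else).
(iii) as written (NO2(g) already on the product side): +7.9 kcal
(iv) as written (N2O4(g) already on the product side): +2.2 kcal
ΔHrxn = (+174.8) + (+7.9) + (+2.2) = 184.9 kcal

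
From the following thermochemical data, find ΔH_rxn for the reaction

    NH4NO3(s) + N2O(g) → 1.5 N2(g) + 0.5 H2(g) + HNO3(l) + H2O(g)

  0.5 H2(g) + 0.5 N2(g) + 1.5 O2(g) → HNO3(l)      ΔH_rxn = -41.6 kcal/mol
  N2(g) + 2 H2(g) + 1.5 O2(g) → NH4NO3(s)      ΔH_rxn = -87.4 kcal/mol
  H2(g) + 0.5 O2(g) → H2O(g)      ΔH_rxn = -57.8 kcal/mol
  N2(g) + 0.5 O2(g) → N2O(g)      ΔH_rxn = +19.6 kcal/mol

ΔH_rxn = -31.6 kcal/mol

equation 1 as written: -41.6 kcal/mol
equation 2 reversed: +87.4 kcal/mol
equation 3 as written: -57.8 kcal/mol
equation 4 reversed: -19.6 kcal/mol
By Hess's law, ΔH_rxn = (1)·(-41.6) + (-1)·(-87.4) + (1)·(-57.8) + (-1)·(+19.6) = -31.6 kcal/mol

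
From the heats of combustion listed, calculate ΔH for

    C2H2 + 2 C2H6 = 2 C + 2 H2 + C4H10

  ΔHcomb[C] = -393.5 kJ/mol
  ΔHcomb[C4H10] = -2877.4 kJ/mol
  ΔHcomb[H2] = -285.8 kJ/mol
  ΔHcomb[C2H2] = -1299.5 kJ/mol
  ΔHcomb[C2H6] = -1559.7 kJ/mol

Using ΔH = Σ nΔHc°(reactants) − Σ nΔHc°(products):
= [1·(-1299.5) + 2·(-1559.7)] − [2·(-393.5) + 2·(-285.8) + 1·(-2877.4)]
= -182.9 kJ/mol

ΔH = -182.9 kJ/mol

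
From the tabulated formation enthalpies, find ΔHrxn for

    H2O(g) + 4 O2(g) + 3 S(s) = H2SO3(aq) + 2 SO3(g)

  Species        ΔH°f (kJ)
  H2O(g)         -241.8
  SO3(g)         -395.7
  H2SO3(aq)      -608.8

ΔHrxn = -1158.4 kJ

Products: 1·(-608.8) + 2·(-395.7) = -1400.2
Reactants: 1·(-241.8) + 4·(+0.0) + 3·(+0.0) = -241.8
ΔHrxn = (-1400.2) − (-241.8) = -1158.4 kJ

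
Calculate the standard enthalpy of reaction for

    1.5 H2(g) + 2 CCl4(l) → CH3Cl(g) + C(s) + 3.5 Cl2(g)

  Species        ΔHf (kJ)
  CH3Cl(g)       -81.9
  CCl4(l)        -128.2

Products: 1·(-81.9) + 1·(+0.0) + 7/2·(+0.0) = -81.9
Reactants: 3/2·(+0.0) + 2·(-128.2) = -256.4
ΔH° = (-81.9) − (-256.4) = 174.5 kJ

ΔH° = 174.5 kJ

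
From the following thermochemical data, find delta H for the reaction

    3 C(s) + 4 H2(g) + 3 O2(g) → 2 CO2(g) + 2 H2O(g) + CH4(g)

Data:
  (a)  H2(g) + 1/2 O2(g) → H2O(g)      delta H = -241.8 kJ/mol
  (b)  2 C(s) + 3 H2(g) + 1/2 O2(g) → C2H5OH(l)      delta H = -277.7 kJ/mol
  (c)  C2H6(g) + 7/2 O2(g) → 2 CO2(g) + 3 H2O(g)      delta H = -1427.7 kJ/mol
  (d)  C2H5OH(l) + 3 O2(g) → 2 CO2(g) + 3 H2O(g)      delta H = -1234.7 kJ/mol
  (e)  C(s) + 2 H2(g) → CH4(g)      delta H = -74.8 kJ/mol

(a) reversed: +241.8 kJ/mol
(b) as written: -277.7 kJ/mol
(c): not needed.
(d) as written: -1234.7 kJ/mol
(e) as written: -74.8 kJ/mol
delta H = (-1)·(-241.8) + (1)·(-277.7) + (1)·(-1234.7) + (1)·(-74.8) = -1345.4 kJ/mol

delta H = -1345.4 kJ/mol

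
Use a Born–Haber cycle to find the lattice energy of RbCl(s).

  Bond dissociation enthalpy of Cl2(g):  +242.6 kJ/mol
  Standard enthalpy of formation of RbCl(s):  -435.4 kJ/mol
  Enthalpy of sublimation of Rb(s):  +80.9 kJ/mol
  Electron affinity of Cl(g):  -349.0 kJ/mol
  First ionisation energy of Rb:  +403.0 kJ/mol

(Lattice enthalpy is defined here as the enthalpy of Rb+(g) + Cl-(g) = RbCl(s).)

ΔHf° = 1·ΔHsub + 1·(ΣIE) + 1/2·D(Cl2) + 1·EA + U
-435.4 = 1·(+80.9) + 1·(+403.0) + 1/2·(+242.6) + 1·(-349.0) + U
U = -435.4 − (+256.2) = -691.6 kJ/mol

U = -691.6 kJ/mol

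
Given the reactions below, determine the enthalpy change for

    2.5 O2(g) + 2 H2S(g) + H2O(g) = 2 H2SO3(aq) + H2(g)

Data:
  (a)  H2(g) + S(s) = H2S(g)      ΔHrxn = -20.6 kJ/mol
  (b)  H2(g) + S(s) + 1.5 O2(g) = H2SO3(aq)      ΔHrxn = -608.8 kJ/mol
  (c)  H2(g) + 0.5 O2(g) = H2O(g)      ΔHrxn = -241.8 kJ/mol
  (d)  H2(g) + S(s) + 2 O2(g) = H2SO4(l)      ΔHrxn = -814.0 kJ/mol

ΔHrxn = -934.6 kJ/mol

(a) reversed and × 2: (-2)·(-20.6) = +41.2 kJ/mol
(b) × 2: (2)·(-608.8) = -1217.6 kJ/mol
(c) reversed: +241.8 kJ/mol
(d): not needed.
Summing the manipulated equations, ΔHrxn = (-2)·(-20.6) + (2)·(-608.8) + (-1)·(-241.8) = -934.6 kJ/mol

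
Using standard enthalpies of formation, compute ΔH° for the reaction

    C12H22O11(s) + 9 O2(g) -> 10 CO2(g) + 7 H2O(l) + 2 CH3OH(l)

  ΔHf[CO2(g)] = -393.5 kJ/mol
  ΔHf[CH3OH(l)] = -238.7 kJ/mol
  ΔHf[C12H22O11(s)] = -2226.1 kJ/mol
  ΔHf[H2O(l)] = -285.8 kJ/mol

ΔH°rxn = Σ nΔHf°(products) − Σ nΔHf°(reactants).
Products: 10·(-393.5) + 7·(-285.8) + 2·(-238.7) = -6413.0
Reactants: 1·(-2226.1) + 9·(+0.0) = -2226.1
ΔH° = (-6413.0) − (-2226.1) = -4186.9 kJ/mol

ΔH° = -4186.9 kJ/mol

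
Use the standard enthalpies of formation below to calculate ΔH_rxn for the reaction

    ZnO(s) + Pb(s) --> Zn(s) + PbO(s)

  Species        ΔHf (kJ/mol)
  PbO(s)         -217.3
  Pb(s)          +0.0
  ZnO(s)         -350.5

ΔH_rxn = 133.2 kJ/mol

Products: 1·(+0.0) + 1·(-217.3) = -217.3
Reactants: 1·(-350.5) + 1·(+0.0) = -350.5
ΔH_rxn = (-217.3) − (-350.5) = 133.2 kJ/mol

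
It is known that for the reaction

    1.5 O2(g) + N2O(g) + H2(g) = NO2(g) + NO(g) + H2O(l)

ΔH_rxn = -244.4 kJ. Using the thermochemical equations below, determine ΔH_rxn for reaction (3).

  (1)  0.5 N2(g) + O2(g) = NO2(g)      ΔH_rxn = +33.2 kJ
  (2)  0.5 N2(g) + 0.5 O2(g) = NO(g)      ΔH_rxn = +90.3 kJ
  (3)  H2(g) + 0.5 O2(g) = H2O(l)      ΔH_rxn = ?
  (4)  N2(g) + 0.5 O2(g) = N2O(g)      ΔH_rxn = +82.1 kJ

ΔH_rxn = -285.8 kJ

(1) as written (NO2(g) already on the product side): +33.2 kJ
(2) as written (NO(g) already on the product side): +90.3 kJ
(3) as written (H2O(l) already on the product side): contributes x
(4) reversed (N2O(g) must end up as a reactant): -82.1 kJ
-244.4 = (+33.2) + (+90.3) + (-82.1) + x
x = (-244.4 − (+41.4)) / (1) = -285.8 kJ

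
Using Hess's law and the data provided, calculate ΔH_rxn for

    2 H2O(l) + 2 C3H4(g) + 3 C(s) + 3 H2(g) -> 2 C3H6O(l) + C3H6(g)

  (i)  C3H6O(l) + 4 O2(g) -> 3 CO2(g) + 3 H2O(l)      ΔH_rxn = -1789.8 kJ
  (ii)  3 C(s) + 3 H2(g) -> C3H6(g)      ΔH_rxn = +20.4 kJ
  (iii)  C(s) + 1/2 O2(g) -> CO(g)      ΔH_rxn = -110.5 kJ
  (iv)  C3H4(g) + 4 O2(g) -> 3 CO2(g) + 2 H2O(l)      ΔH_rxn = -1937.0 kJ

(i) reversed and × 2 (reverse to put C3H6O(l) on the product side; scale by 2 for the 2 C3H6O(l)): (-2)·(-1789.8) = +3579.6 kJ
(ii) as written (C3H6(g) already on the product side): +20.4 kJ
(iii): not needed (CO(g) appears nowhere else).
(iv) × 2 (scale by 2 for the 2 C3H4(g)): (2)·(-1937.0) = -3874.0 kJ
By Hess's law, ΔH_rxn = (-2)·(-1789.8) + (1)·(+20.4) + (2)·(-1937.0) = -274.0 kJ

ΔH_rxn = -274.0 kJ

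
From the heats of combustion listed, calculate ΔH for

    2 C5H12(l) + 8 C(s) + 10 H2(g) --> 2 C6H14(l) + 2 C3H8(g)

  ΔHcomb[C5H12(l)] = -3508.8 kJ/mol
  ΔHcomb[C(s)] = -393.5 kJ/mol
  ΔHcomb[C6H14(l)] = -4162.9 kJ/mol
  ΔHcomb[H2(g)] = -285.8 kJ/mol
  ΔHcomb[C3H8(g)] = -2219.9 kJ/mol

Using ΔH = Σ nΔHc°(reactants) − Σ nΔHc°(products):
= [2·(-3508.8) + 8·(-393.5) + 10·(-285.8)] − [2·(-4162.9) + 2·(-2219.9)]
= -258.0 kJ/mol

ΔH = -258.0 kJ/mol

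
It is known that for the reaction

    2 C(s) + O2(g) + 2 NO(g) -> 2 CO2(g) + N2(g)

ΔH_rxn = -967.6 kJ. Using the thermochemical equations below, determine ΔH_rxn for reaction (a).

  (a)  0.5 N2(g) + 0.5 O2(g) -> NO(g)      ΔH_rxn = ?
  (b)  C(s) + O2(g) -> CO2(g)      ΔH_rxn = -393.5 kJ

(a) reversed and × 2 (NO(g) must end up as a reactant; scale by 2 for the 2 NO(g)): contributes −2·x
(b) × 2 (×2 to match 2 CO2(g) in the target): (2)·(-393.5) = -787.0 kJ
-967.6 = (-787.0) − 2·x
x = (-967.6 − (-787.0)) / (-2) = 90.3 kJ

ΔH_rxn = 90.3 kJ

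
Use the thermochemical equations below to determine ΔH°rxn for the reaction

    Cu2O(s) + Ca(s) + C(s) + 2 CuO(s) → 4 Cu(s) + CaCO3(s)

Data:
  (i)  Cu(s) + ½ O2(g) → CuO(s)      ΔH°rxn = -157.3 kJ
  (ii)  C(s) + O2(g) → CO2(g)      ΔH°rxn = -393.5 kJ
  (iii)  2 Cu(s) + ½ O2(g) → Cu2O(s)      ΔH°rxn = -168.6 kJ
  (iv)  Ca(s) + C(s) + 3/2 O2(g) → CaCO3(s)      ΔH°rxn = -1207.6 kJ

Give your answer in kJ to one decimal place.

(i) reversed and × 2 (reverse to put CuO(s) on the reactant side; ×2 to match 2 CuO(s) in the target): (-2)·(-157.3) = +314.6 kJ
(ii): not needed (CO2(g) appears nowhere else).
(iii) reversed (reverse to put Cu2O(s) on the reactant side): +168.6 kJ
(iv) as written (CaCO3(s) already on the product side): -1207.6 kJ
ΔH°rxn = (+314.6) + (+168.6) + (-1207.6) = -724.4 kJ

ΔH°rxn = -724.4 kJ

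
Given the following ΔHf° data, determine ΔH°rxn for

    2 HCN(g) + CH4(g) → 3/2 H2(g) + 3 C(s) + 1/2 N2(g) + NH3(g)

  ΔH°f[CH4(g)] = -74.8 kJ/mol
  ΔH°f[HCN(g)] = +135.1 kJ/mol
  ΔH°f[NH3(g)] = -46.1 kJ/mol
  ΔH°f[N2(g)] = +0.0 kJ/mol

Products: 3/2·(+0.0) + 3·(+0.0) + 1/2·(+0.0) + 1·(-46.1) = -46.1
Reactants: 2·(+135.1) + 1·(-74.8) = +195.4
ΔH°rxn = (-46.1) − (+195.4) = -241.5 kJ/mol

ΔH°rxn = -241.5 kJ/mol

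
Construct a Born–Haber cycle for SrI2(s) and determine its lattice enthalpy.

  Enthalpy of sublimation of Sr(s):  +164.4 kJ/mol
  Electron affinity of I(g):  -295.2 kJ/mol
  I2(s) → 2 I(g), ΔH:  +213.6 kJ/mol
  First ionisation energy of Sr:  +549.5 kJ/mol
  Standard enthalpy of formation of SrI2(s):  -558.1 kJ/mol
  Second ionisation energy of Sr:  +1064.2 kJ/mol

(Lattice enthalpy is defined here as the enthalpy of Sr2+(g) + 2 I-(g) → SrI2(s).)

U = -1959.4 kJ/mol

ΔHf° = 1·ΔHsub + 1·(ΣIE) + 1·D(I2) + 2·EA + U
-558.1 = 1·(+164.4) + 1·(+1613.7) + 1·(+213.6) + 2·(-295.2) + U
U = -558.1 − (+1401.3) = -1959.4 kJ/mol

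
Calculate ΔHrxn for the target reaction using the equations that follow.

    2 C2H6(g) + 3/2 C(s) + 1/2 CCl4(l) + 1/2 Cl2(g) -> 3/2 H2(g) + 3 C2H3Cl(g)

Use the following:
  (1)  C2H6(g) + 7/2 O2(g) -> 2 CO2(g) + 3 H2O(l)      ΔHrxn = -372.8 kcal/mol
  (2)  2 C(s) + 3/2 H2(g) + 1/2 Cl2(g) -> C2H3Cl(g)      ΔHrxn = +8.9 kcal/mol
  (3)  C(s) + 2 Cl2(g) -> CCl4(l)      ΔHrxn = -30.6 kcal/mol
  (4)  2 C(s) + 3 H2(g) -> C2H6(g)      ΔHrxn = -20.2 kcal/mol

ΔHrxn = 82.4 kcal/mol

(1): not needed (O2(g) appears nowhere else).
(2) × 3 (scale by 3 for the 3 C2H3Cl(g)): (3)·(+8.9) = +26.7 kcal/mol
(3) reversed and × 1/2 (reverse to put CCl4(l) on the reactant side; scale by 1/2 for the 1/2 CCl4(l)): (-1/2)·(-30.6) = +15.3 kcal/mol
(4) reversed and × 2: (-2)·(-20.2) = +40.4 kcal/mol
ΔHrxn = (+26.7) + (+15.3) + (+40.4) = 82.4 kcal/mol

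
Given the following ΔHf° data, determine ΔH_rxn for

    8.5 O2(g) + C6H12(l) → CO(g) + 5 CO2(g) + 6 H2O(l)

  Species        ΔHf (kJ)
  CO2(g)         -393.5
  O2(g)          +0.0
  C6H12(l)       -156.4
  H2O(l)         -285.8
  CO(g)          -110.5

Products: 1·(-110.5) + 5·(-393.5) + 6·(-285.8) = -3792.8
Reactants: 17/2·(+0.0) + 1·(-156.4) = -156.4
ΔH_rxn = (-3792.8) − (-156.4) = -3636.4 kJ

ΔH_rxn = -3636.4 kJ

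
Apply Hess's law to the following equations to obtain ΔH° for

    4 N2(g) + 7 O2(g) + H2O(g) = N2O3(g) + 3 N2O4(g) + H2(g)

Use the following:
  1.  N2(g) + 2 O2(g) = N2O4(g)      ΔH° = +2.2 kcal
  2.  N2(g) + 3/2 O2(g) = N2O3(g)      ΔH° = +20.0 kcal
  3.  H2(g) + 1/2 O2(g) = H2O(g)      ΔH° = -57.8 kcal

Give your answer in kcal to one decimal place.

eq. 1 × 3 (×3 to match 3 N2O4(g) in the target): (3)·(+2.2) = +6.6 kcal
eq. 2 as written (N2O3(g) already on the product side): +20.0 kcal
eq. 3 reversed (reverse to put H2O(g) on the reactant side): +57.8 kcal
ΔH° = (3)·(+2.2) + (1)·(+20.0) + (-1)·(-57.8) = 84.4 kcal

ΔH° = 84.4 kcal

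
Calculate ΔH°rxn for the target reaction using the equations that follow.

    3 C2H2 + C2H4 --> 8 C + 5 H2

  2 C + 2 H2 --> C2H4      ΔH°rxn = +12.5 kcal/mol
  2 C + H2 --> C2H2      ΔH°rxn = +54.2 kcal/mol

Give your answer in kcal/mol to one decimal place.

ΔH°rxn = -175.1 kcal/mol

equation 1 reversed: -12.5 kcal/mol
equation 2 reversed and × 3: (-3)·(+54.2) = -162.6 kcal/mol
Since enthalpy is a state function, ΔH°rxn = (-12.5) + (-162.6) = -175.1 kcal/mol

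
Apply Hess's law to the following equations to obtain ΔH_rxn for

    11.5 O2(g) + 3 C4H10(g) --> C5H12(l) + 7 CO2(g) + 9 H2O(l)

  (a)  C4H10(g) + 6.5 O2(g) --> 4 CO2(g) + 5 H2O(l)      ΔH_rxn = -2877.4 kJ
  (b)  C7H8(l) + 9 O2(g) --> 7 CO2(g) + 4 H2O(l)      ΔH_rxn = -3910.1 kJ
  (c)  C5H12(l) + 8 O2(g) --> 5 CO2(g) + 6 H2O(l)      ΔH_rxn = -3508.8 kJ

ΔH_rxn = -5123.4 kJ

(a) × 3: (3)·(-2877.4) = -8632.2 kJ
(b): not needed.
(c) reversed: +3508.8 kJ
ΔH_rxn = (-8632.2) + (+3508.8) = -5123.4 kJ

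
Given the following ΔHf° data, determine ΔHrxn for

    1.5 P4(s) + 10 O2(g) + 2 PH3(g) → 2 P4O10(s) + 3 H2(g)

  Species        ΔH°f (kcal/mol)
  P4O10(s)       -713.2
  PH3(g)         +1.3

ΔHrxn = -1429.0 kcal/mol

Products: 2·(-713.2) + 3·(+0.0) = -1426.4
Reactants: 3/2·(+0.0) + 10·(+0.0) + 2·(+1.3) = +2.6
ΔHrxn = (-1426.4) − (+2.6) = -1429.0 kcal/mol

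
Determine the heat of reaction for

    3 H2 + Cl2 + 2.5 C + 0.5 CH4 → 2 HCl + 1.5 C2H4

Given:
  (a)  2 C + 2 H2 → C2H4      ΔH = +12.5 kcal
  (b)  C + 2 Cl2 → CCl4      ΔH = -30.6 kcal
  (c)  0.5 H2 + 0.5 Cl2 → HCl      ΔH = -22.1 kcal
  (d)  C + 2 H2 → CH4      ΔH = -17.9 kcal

(a) × 3/2: (3/2)·(+12.5) = +18.75 kcal
(b): not needed.
(c) × 2: (2)·(-22.1) = -44.2 kcal
(d) reversed and × 1/2: (-1/2)·(-17.9) = +8.95 kcal
By Hess's law, ΔH = (+18.75) + (-44.2) + (+8.95) = -16.5 kcal

ΔH = -16.5 kcal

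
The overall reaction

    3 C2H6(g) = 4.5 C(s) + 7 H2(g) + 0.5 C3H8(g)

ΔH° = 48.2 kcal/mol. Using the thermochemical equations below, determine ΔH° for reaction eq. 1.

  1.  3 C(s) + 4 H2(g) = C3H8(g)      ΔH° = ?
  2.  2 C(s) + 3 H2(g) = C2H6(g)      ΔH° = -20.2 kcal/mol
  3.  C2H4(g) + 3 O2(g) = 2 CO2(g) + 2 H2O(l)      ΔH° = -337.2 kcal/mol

eq. 1 × 1/2 (×1/2 to match 1/2 C3H8(g) in the target): contributes 1/2·x
eq. 2 reversed and × 3 (C2H6(g) must end up as a reactant; ×3 to match 3 C2H6(g) in the target): (-3)·(-20.2) = +60.6 kcal/mol
eq. 3: not needed (O2(g) appears nowhere else).
+48.2 = (+60.6) + 1/2·x
x = (+48.2 − (+60.6)) / (1/2) = -24.8 kcal/mol

ΔH° = -24.8 kcal/mol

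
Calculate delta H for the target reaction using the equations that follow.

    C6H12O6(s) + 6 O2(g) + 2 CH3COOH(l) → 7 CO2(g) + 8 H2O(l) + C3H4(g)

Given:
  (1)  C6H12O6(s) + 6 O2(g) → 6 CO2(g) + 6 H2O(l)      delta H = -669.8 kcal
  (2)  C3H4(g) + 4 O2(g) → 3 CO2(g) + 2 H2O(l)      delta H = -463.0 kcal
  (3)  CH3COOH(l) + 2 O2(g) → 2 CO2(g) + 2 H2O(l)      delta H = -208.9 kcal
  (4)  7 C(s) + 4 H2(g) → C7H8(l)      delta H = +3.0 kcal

(1) as written: -669.8 kcal
(2) reversed: +463.0 kcal
(3) × 2: (2)·(-208.9) = -417.8 kcal
(4): not needed.
By Hess's law, delta H = (1)·(-669.8) + (-1)·(-463.0) + (2)·(-208.9) = -624.6 kcal

delta H = -624.6 kcal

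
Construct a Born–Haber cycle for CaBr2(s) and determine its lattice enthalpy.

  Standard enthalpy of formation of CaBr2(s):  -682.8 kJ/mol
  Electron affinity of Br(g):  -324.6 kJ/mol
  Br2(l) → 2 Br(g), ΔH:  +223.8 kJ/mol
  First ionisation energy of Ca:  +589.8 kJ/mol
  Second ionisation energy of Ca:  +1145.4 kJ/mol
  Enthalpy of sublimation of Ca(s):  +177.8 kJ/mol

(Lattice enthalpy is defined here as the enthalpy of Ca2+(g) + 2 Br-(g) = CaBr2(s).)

ΔHf° = 1·ΔHsub + 1·(ΣIE) + 1·D(Br2) + 2·EA + U
-682.8 = 1·(+177.8) + 1·(+1735.2) + 1·(+223.8) + 2·(-324.6) + U
U = -682.8 − (+1487.6) = -2170.4 kJ/mol

U = -2170.4 kJ/mol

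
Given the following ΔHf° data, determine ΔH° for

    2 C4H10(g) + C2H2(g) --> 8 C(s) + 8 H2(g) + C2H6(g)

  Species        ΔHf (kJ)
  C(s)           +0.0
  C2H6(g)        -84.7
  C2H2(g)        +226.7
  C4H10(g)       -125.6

ΔH° = -60.2 kJ

Products: 8·(+0.0) + 8·(+0.0) + 1·(-84.7) = -84.7
Reactants: 2·(-125.6) + 1·(+226.7) = -24.5
ΔH° = (-84.7) − (-24.5) = -60.2 kJ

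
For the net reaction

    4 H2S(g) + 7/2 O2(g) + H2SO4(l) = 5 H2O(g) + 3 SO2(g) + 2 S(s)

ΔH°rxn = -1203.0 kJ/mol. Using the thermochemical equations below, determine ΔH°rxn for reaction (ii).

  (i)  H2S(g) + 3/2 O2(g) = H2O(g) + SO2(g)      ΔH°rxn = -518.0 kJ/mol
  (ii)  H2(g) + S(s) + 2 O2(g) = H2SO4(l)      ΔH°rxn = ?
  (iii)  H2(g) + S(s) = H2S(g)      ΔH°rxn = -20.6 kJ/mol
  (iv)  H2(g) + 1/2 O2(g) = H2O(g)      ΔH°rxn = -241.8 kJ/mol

(i) × 3 (×3 to match 3 SO2(g) in the target): (3)·(-518.0) = -1554.0 kJ/mol
(ii) reversed (H2SO4(l) must end up as a reactant): contributes −x
(iii) reversed: +20.6 kJ/mol
(iv) × 2: (2)·(-241.8) = -483.6 kJ/mol
-1203.0 = (-1554.0) + (+20.6) + (-483.6) − x
x = (-1203.0 − (-2017.0)) / (-1) = -814.0 kJ/mol

ΔH°rxn = -814.0 kJ/mol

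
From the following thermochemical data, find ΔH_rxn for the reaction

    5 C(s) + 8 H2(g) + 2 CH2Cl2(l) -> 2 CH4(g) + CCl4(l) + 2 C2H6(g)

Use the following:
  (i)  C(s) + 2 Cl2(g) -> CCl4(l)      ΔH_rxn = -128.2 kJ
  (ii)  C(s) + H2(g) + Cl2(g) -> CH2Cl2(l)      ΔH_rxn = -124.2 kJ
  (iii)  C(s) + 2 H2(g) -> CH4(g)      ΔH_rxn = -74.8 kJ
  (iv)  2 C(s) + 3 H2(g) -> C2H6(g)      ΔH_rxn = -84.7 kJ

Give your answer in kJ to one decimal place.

(i) as written: -128.2 kJ
(ii) reversed and × 2: (-2)·(-124.2) = +248.4 kJ
(iii) × 2: (2)·(-74.8) = -149.6 kJ
(iv) × 2: (2)·(-84.7) = -169.4 kJ
ΔH_rxn = (1)·(-128.2) + (-2)·(-124.2) + (2)·(-74.8) + (2)·(-84.7) = -198.8 kJ

ΔH_rxn = -198.8 kJ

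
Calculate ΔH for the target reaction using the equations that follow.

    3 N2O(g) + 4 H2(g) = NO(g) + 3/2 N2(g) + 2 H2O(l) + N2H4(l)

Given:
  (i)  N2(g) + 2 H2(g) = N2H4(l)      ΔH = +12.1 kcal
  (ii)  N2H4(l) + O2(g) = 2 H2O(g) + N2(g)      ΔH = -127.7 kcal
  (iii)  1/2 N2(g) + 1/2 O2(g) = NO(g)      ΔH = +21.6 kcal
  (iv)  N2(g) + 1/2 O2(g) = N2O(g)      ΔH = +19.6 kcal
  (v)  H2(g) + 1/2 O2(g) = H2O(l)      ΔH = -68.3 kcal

(i) as written: +12.1 kcal
(ii): not needed.
(iii) as written: +21.6 kcal
(iv) reversed and × 3: (-3)·(+19.6) = -58.8 kcal
(v) × 2: (2)·(-68.3) = -136.6 kcal
ΔH = (1)·(+12.1) + (1)·(+21.6) + (-3)·(+19.6) + (2)·(-68.3) = -161.7 kcal

ΔH = -161.7 kcal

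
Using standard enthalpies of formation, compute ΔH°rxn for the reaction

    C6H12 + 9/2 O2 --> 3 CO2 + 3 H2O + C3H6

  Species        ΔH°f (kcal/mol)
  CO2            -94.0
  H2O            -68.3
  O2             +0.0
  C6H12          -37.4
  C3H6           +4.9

ΔH°rxn = -444.6 kcal/mol

Products: 3·(-94.0) + 3·(-68.3) + 1·(+4.9) = -482.0
Reactants: 1·(-37.4) + 9/2·(+0.0) = -37.4
ΔH°rxn = (-482.0) − (-37.4) = -444.6 kcal/mol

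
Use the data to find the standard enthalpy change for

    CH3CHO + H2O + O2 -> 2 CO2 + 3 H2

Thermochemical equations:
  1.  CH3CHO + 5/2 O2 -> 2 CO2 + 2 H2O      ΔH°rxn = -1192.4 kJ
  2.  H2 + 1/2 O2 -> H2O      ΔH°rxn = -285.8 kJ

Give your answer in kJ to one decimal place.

eq. 1 as written: -1192.4 kJ
eq. 2 reversed and × 3: (-3)·(-285.8) = +857.4 kJ
ΔH°rxn = (1)·(-1192.4) + (-3)·(-285.8) = -335.0 kJ

ΔH°rxn = -335.0 kJ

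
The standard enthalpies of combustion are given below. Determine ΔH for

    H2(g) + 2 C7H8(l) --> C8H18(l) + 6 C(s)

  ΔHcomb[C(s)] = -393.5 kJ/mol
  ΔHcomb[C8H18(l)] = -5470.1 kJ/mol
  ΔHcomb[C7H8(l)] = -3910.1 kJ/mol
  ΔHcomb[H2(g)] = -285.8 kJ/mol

With combustion enthalpies, reactants minus products:
= [1·(-285.8) + 2·(-3910.1)] − [1·(-5470.1) + 6·(-393.5)]
= -274.9 kJ/mol

ΔH = -274.9 kJ/mol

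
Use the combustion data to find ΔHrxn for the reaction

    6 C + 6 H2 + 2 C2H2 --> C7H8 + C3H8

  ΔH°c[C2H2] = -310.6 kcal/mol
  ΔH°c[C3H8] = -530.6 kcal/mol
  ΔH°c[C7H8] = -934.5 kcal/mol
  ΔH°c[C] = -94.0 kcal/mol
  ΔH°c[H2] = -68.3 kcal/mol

ΔHrxn = -129.9 kcal/mol

Using ΔH = Σ nΔHc°(reactants) − Σ nΔHc°(products):
= [6·(-94.0) + 6·(-68.3) + 2·(-310.6)] − [1·(-934.5) + 1·(-530.6)]
= -129.9 kcal/mol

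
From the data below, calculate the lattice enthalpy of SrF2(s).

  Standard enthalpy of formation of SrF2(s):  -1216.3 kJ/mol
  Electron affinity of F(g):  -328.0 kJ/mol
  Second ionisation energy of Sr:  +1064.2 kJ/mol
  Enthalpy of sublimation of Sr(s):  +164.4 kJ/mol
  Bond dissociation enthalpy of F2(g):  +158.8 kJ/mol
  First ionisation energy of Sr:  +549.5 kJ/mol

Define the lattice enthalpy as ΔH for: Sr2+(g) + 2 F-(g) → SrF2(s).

U = -2497.2 kJ/mol

ΔHf° = 1·ΔHsub + 1·(ΣIE) + 1·D(F2) + 2·EA + U
-1216.3 = 1·(+164.4) + 1·(+1613.7) + 1·(+158.8) + 2·(-328.0) + U
U = -1216.3 − (+1280.9) = -2497.2 kJ/mol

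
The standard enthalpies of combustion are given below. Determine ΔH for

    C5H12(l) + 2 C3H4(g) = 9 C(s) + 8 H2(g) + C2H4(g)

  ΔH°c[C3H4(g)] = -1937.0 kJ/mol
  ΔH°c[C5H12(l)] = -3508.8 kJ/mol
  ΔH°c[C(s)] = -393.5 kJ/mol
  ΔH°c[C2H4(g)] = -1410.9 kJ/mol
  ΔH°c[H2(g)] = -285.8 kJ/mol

ΔH = -144.0 kJ/mol

With combustion enthalpies, reactants minus products:
= [1·(-3508.8) + 2·(-1937.0)] − [9·(-393.5) + 8·(-285.8) + 1·(-1410.9)]
= -144.0 kJ/mol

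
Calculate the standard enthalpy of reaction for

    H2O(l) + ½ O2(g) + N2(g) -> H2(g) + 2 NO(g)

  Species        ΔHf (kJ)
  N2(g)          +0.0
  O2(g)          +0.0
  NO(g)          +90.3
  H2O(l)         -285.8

ΔH°rxn = Σ nΔHf°(products) − Σ nΔHf°(reactants).
Products: 1·(+0.0) + 2·(+90.3) = +180.6
Reactants: 1·(-285.8) + 1/2·(+0.0) + 1·(+0.0) = -285.8
ΔH° = (+180.6) − (-285.8) = 466.4 kJ

ΔH° = 466.4 kJ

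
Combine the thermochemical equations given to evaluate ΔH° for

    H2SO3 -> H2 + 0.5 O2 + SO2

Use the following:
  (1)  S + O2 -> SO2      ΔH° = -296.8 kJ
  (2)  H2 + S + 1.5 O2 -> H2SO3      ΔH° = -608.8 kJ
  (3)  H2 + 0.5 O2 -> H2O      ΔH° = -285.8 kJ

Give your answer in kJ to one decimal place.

ΔH° = 312.0 kJ

(1) as written: -296.8 kJ
(2) reversed: +608.8 kJ
(3): not needed.
ΔH° = (-296.8) + (+608.8) = 312.0 kJ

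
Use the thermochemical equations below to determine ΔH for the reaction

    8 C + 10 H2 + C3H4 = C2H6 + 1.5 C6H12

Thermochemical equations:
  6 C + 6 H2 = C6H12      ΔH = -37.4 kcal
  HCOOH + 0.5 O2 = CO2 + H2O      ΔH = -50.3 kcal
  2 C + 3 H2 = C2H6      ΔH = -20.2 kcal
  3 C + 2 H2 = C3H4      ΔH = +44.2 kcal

ΔH = -120.5 kcal

equation 1 × 3/2: (3/2)·(-37.4) = -56.1 kcal
equation 2: not needed.
equation 3 as written: -20.2 kcal
equation 4 reversed: -44.2 kcal
Since enthalpy is a state function, ΔH = (3/2)·(-37.4) + (1)·(-20.2) + (-1)·(+44.2) = -120.5 kcal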